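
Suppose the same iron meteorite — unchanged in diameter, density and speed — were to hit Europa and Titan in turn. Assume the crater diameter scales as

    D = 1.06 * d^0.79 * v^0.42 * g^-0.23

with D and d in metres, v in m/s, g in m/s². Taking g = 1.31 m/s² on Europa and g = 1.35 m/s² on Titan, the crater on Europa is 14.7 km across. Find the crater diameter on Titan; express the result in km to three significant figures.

D ≈ 14.6 km

All impactor-dependent factors cancel in the ratio, leaving D_Titan/D_Europa = (g_Titan/g_Europa)^-0.23.
(1.35/1.31)^-0.23 = 1.031^-0.23 = 0.9930
D_Titan = 0.9930 × 14.7 km = 14.6 km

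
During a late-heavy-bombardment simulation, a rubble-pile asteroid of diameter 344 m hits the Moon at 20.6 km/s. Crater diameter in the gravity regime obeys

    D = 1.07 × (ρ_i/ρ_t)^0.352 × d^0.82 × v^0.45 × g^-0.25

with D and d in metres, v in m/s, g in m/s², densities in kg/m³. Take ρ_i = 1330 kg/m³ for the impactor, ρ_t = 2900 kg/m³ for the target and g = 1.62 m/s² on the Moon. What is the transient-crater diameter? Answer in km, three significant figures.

In SI units: v = 20600 m/s.
(ρ_i/ρ_t)^0.352 = (1330/2900)^0.352 = 0.7600
d^0.82 = 344^0.82 = 120.2
v^0.45 = 20600^0.45 = 87.35
g^-0.25 = 1.62^-0.25 = 0.8864
D = 1.07 × 0.7600 × 120.2 × 87.35 × 0.8864 = 7568 m
   = 7.568 km

D ≈ 7.57 km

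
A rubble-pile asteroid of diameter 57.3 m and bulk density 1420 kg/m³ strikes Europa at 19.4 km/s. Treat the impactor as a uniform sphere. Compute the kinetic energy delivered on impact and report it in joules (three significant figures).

v = 19400 m/s.
Mass m = (π/6) ρ d³ = (π/6) × 1420 × (57.3)³ = 1.399 × 10^8 kg
E = ½ m v² = 0.5 × 1.399 × 10^8 × (19400)² = 2.633 × 10^16 J

E ≈ 2.63 × 10^16 J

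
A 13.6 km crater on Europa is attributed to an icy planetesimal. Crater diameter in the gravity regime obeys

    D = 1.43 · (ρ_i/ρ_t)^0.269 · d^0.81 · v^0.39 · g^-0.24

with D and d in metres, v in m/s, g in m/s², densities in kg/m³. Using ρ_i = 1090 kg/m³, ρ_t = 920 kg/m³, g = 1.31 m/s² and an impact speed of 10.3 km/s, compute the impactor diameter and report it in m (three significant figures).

d ≈ 976 m

Rearranging for d: d = [D / (1.43 · (1090/920)^0.269 · 10300^0.39 · 1.31^-0.24)]^(1/0.81).
D = 13600 m.
(1090/920)^0.269 = 1.047
10300^0.39 = 36.73
1.31^-0.24 = 0.9372
Denominator = 1.43 × 1.047 × 36.73 × 0.9372 = 51.54
D / 51.54 = 13600 / 51.54 = 263.9
d = 263.9^(1/0.81) = 263.9^1.2346 = 976.1 m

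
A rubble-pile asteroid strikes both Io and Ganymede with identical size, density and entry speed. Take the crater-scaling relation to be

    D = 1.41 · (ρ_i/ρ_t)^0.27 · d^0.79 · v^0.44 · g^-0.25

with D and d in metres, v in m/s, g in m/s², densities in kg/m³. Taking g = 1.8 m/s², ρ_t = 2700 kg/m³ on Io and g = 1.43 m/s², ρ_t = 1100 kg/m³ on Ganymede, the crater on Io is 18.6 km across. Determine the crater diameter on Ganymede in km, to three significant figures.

D ≈ 25.1 km

The impactor-only factors (d, v, ρ_i) cancel in the ratio, leaving D_Ganymede/D_Io = (g_Ganymede/g_Io)^-0.25 · (ρ_t,Io/ρ_t,Ganymede)^0.27.
(1.43/1.8)^-0.25 = 0.7944^-0.25 = 1.059
(2700/1100)^0.27 = 2.455^0.27 = 1.274
Ratio = 1.059 × 1.274 = 1.349
D_Ganymede = 1.349 × 18.6 km = 25.1 km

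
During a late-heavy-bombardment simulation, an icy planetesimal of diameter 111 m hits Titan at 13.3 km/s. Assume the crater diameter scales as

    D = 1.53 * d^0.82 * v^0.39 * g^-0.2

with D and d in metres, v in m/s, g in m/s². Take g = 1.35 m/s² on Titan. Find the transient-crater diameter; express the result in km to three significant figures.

D ≈ 2.78 km

In SI units: v = 13300 m/s.
d^0.82 = 111^0.82 = 47.55
v^0.39 = 13300^0.39 = 40.58
g^-0.2 = 1.35^-0.2 = 0.9417
D = 1.53 × 47.55 × 40.58 × 0.9417 = 2780 m
   = 2.780 km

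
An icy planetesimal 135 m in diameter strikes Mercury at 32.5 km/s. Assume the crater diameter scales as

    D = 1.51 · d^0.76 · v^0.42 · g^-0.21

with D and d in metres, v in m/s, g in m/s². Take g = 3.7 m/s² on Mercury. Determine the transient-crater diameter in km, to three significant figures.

D ≈ 3.75 km

In SI units: v = 32500 m/s.
d^0.76 = 135^0.76 = 41.60
v^0.42 = 32500^0.42 = 78.52
g^-0.21 = 3.7^-0.21 = 0.7598
D = 1.51 × 41.60 × 78.52 × 0.7598 = 3748 m
   = 3.748 km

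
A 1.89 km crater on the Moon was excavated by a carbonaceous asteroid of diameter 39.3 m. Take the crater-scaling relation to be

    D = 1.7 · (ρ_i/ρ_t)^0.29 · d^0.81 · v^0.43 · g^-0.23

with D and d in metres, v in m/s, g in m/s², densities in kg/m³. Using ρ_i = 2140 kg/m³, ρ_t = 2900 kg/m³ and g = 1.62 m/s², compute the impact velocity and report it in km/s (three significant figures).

v ≈ 19.1 km/s

Rearranging for v: v = [D / (1.7 · (2140/2900)^0.29 · 39.3^0.81 · 1.62^-0.23)]^(1/0.43).
D = 1890 m.
(2140/2900)^0.29 = 0.9156
39.3^0.81 = 19.56
1.62^-0.23 = 0.8950
Denominator = 1.7 × 0.9156 × 19.56 × 0.8950 = 27.25
D / 27.25 = 1890 / 27.25 = 69.36
v = 69.36^(1/0.43) = 69.36^2.3256 = 19129 m/s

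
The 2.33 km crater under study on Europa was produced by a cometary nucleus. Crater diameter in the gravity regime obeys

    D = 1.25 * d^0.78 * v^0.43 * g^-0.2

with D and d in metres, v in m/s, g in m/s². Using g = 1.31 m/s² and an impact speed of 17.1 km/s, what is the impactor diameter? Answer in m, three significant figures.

Rearranging for d: d = [D / (1.25 · 17100^0.43 · 1.31^-0.2)]^(1/0.78).
D = 2330 m.
17100^0.43 = 66.10
1.31^-0.2 = 0.9474
Denominator = 1.25 × 66.10 × 0.9474 = 78.28
D / 78.28 = 2330 / 78.28 = 29.76
d = 29.76^(1/0.78) = 29.76^1.2821 = 77.51 m

d ≈ 77.5 m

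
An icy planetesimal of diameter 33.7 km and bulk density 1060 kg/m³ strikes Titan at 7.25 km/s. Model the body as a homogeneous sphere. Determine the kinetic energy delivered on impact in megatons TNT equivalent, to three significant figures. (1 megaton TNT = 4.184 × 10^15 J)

d = 33700 m; v = 7250 m/s.
Mass m = (π/6) ρ d³ = (π/6) × 1060 × (33700)³ = 2.124 × 10^16 kg
E = ½ m v² = 0.5 × 2.124 × 10^16 × (7250)² = 5.582 × 10^23 J
   = 5.582 × 10^23 / 4.184×10^15 = 1.334 × 10^8 Mt

E ≈ 1.33 × 10^8 Mt TNT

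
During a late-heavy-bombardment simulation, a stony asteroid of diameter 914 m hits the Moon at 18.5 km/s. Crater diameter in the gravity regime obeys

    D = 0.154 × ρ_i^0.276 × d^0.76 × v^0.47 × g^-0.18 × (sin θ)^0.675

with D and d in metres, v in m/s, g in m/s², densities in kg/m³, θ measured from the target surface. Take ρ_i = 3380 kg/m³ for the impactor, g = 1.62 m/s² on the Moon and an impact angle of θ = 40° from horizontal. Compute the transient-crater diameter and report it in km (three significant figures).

D ≈ 17.8 km

In SI units: v = 18500 m/s.
ρ_i^0.276 = 3380^0.276 = 9.418
d^0.76 = 914^0.76 = 178.0
v^0.47 = 18500^0.47 = 101.3
g^-0.18 = 1.62^-0.18 = 0.9168
(sin 40°)^0.675 = 0.6428^0.675 = 0.7421
D = 0.154 × 9.418 × 178.0 × 101.3 × 0.9168 × 0.7421 = 17793 m
   = 17.79 km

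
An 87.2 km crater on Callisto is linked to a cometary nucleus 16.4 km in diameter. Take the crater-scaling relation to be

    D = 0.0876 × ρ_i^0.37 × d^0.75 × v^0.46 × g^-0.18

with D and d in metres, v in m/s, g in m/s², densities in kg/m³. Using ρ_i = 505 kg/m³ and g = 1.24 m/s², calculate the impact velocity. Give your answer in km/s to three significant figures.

Rearranging for v: v = [D / (0.0876 · 505^0.37 · 16400^0.75 · 1.24^-0.18)]^(1/0.46).
D = 87200 m.
505^0.37 = 10.01
16400^0.75 = 1449
1.24^-0.18 = 0.9620
Denominator = 0.0876 × 10.01 × 1449 × 0.9620 = 1222
D / 1222 = 87200 / 1222 = 71.36
v = 71.36^(1/0.46) = 71.36^2.1739 = 10696 m/s

v ≈ 10.7 km/s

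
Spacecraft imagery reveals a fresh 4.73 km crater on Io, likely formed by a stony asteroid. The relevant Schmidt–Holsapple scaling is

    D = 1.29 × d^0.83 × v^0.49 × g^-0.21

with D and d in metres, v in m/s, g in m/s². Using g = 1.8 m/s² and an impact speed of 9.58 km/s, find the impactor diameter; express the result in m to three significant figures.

Rearranging for d: d = [D / (1.29 · 9580^0.49 · 1.8^-0.21)]^(1/0.83).
D = 4730 m.
9580^0.49 = 89.30
1.8^-0.21 = 0.8839
Denominator = 1.29 × 89.30 × 0.8839 = 101.8
D / 101.8 = 4730 / 101.8 = 46.46
d = 46.46^(1/0.83) = 46.46^1.2048 = 102.0 m

d ≈ 102 m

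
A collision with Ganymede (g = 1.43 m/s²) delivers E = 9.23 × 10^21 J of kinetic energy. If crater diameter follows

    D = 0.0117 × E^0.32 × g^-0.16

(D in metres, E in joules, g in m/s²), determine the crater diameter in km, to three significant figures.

E^0.32 = (9.23 × 10^21)^0.32 = 1.069 × 10^7
g^-0.16 = 1.43^-0.16 = 0.9444
D = 0.0117 × 1.069 × 10^7 × 0.9444 = 1.181 × 10^5 m
   = 118.1 km

D ≈ 118 km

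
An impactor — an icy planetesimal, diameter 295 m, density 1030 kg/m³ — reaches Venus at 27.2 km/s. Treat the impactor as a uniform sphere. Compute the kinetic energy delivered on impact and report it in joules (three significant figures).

v = 27200 m/s.
Mass m = (π/6) ρ d³ = (π/6) × 1030 × (295)³ = 1.385 × 10^10 kg
E = ½ m v² = 0.5 × 1.385 × 10^10 × (27200)² = 5.123 × 10^18 J

E ≈ 5.12 × 10^18 J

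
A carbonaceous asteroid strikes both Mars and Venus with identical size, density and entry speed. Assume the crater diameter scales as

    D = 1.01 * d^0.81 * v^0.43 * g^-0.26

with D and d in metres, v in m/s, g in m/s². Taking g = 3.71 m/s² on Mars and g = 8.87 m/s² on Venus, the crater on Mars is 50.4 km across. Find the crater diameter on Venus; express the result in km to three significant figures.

D ≈ 40.2 km

All impactor-dependent factors cancel in the ratio, leaving D_Venus/D_Mars = (g_Venus/g_Mars)^-0.26.
(8.87/3.71)^-0.26 = 2.391^-0.26 = 0.7972
D_Venus = 0.7972 × 50.4 km = 40.2 km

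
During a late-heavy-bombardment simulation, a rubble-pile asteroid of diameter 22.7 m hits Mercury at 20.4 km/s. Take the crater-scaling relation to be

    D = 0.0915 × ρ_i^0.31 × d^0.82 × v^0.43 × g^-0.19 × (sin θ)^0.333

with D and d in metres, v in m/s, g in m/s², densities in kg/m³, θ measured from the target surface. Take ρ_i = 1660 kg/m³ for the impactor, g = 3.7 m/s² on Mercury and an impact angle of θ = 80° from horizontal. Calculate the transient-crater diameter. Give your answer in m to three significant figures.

In SI units: v = 20400 m/s.
ρ_i^0.31 = 1660^0.31 = 9.959
d^0.82 = 22.7^0.82 = 12.94
v^0.43 = 20400^0.43 = 71.31
g^-0.19 = 3.7^-0.19 = 0.7799
(sin 80°)^0.333 = 0.9848^0.333 = 0.9949
D = 0.0915 × 9.959 × 12.94 × 71.31 × 0.7799 × 0.9949 = 652.4 m

D ≈ 652 m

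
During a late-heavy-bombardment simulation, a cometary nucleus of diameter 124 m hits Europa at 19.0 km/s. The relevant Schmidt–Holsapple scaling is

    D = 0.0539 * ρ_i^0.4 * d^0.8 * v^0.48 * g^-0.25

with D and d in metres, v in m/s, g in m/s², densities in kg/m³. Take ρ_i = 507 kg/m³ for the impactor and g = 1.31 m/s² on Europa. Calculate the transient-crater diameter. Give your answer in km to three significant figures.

In SI units: v = 19000 m/s.
ρ_i^0.4 = 507^0.4 = 12.08
d^0.8 = 124^0.8 = 47.29
v^0.48 = 19000^0.48 = 113.2
g^-0.25 = 1.31^-0.25 = 0.9347
D = 0.0539 × 12.08 × 47.29 × 113.2 × 0.9347 = 3258 m
   = 3.258 km

D ≈ 3.26 km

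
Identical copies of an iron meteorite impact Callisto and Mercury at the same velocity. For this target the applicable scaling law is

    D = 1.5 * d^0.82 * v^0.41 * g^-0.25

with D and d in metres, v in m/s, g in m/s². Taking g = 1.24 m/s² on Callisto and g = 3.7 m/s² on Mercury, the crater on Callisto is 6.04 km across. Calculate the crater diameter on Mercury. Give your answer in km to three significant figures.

D ≈ 4.60 km

All impactor-dependent factors cancel in the ratio, leaving D_Mercury/D_Callisto = (g_Mercury/g_Callisto)^-0.25.
(3.7/1.24)^-0.25 = 2.984^-0.25 = 0.7609
D_Mercury = 0.7609 × 6.04 km = 4.60 km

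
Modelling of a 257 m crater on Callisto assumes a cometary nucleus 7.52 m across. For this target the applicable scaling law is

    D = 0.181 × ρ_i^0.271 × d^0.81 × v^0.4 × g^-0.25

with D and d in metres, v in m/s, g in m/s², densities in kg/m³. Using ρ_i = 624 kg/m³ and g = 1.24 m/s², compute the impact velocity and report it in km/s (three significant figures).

v ≈ 18.7 km/s

Rearranging for v: v = [D / (0.181 · 624^0.271 · 7.52^0.81 · 1.24^-0.25)]^(1/0.4).
624^0.271 = 5.721
7.52^0.81 = 5.126
1.24^-0.25 = 0.9476
Denominator = 0.181 × 5.721 × 5.126 × 0.9476 = 5.030
D / 5.030 = 257 / 5.030 = 51.09
v = 51.09^(1/0.4) = 51.09^2.5 = 18657 m/s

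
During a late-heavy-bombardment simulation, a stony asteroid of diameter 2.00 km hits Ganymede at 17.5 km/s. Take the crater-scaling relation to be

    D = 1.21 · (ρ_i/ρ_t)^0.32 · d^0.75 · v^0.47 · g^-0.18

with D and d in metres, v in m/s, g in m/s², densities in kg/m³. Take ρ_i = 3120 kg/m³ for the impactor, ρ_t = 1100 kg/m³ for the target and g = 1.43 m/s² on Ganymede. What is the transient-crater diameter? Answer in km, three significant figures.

D ≈ 46.7 km

In SI units: d = 2000 m, v = 17500 m/s.
(ρ_i/ρ_t)^0.32 = (3120/1100)^0.32 = 1.396
d^0.75 = 2000^0.75 = 299.1
v^0.47 = 17500^0.47 = 98.68
g^-0.18 = 1.43^-0.18 = 0.9376
D = 1.21 × 1.396 × 299.1 × 98.68 × 0.9376 = 46745 m
   = 46.74 km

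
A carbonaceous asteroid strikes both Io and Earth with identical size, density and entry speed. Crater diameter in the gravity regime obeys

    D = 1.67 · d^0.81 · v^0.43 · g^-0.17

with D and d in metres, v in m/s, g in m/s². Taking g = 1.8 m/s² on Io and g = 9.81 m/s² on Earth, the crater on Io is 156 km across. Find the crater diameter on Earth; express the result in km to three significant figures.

All impactor-dependent factors cancel in the ratio, leaving D_Earth/D_Io = (g_Earth/g_Io)^-0.17.
(9.81/1.8)^-0.17 = 5.450^-0.17 = 0.7496
D_Earth = 0.7496 × 156 km = 117 km

D ≈ 117 km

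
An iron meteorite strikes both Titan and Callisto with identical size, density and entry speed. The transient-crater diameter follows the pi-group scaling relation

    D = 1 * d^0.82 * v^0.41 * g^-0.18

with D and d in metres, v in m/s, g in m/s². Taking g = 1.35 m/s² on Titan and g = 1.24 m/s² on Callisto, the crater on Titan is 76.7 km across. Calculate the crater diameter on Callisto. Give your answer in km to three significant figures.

D ≈ 77.9 km

All impactor-dependent factors cancel in the ratio, leaving D_Callisto/D_Titan = (g_Callisto/g_Titan)^-0.18.
(1.24/1.35)^-0.18 = 0.9185^-0.18 = 1.015
D_Callisto = 1.015 × 76.7 km = 77.9 km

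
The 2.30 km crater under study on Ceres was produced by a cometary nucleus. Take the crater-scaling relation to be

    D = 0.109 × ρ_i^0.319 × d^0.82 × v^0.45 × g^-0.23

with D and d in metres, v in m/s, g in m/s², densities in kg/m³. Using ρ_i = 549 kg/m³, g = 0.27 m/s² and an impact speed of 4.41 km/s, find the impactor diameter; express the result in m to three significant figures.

d ≈ 112 m

Rearranging for d: d = [D / (0.109 · 549^0.319 · 4410^0.45 · 0.27^-0.23)]^(1/0.82).
D = 2300 m.
549^0.319 = 7.480
4410^0.45 = 43.65
0.27^-0.23 = 1.351
Denominator = 0.109 × 7.480 × 43.65 × 1.351 = 48.08
D / 48.08 = 2300 / 48.08 = 47.84
d = 47.84^(1/0.82) = 47.84^1.2195 = 111.8 m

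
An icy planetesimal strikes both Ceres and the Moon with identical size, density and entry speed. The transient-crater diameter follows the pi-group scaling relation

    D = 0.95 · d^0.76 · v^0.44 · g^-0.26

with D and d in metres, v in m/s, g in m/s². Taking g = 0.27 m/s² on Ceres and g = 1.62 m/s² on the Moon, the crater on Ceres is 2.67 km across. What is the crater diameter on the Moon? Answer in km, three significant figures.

All impactor-dependent factors cancel in the ratio, leaving D_Moon/D_Ceres = (g_Moon/g_Ceres)^-0.26.
(1.62/0.27)^-0.26 = 6.000^-0.26 = 0.6276
D_Moon = 0.6276 × 2.67 km = 1.68 km

D ≈ 1.68 km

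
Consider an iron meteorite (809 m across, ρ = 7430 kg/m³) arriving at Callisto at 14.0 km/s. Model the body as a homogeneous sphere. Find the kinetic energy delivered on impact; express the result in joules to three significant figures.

v = 14000 m/s.
Mass m = (π/6) ρ d³ = (π/6) × 7430 × (809)³ = 2.060 × 10^12 kg
E = ½ m v² = 0.5 × 2.060 × 10^12 × (14000)² = 2.019 × 10^20 J

E ≈ 2.02 × 10^20 J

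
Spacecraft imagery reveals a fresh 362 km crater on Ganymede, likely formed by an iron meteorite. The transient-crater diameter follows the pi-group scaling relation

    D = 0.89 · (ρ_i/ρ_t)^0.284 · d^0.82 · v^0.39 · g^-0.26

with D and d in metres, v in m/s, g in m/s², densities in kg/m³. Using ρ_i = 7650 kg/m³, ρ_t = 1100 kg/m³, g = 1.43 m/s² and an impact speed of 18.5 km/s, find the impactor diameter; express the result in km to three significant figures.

Rearranging for d: d = [D / (0.89 · (7650/1100)^0.284 · 18500^0.39 · 1.43^-0.26)]^(1/0.82).
D = 362000 m.
(7650/1100)^0.284 = 1.735
18500^0.39 = 46.15
1.43^-0.26 = 0.9112
Denominator = 0.89 × 1.735 × 46.15 × 0.9112 = 64.93
D / 64.93 = 362000 / 64.93 = 5575
d = 5575^(1/0.82) = 5575^1.2195 = 37029 m

d ≈ 37.0 km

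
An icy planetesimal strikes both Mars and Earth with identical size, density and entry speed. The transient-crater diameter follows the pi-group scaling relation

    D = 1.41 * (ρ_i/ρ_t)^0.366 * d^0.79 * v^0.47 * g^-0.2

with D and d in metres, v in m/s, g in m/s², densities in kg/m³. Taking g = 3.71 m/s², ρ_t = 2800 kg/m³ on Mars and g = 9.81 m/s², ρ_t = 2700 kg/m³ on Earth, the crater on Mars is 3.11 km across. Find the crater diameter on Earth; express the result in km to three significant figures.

D ≈ 2.59 km

The impactor-only factors (d, v, ρ_i) cancel in the ratio, leaving D_Earth/D_Mars = (g_Earth/g_Mars)^-0.2 · (ρ_t,Mars/ρ_t,Earth)^0.366.
(9.81/3.71)^-0.2 = 2.644^-0.2 = 0.8233
(2800/2700)^0.366 = 1.037^0.366 = 1.013
Ratio = 0.8233 × 1.013 = 0.8340
D_Earth = 0.8340 × 3.11 km = 2.59 km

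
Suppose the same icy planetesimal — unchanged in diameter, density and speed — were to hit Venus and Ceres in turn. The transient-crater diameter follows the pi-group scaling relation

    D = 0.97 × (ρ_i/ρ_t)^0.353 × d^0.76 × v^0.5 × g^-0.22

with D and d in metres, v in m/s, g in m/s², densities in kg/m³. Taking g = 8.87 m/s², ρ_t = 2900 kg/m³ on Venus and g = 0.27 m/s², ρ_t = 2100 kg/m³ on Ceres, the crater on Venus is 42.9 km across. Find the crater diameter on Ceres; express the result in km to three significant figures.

D ≈ 104 km

The impactor-only factors (d, v, ρ_i) cancel in the ratio, leaving D_Ceres/D_Venus = (g_Ceres/g_Venus)^-0.22 · (ρ_t,Venus/ρ_t,Ceres)^0.353.
(0.27/8.87)^-0.22 = 0.03044^-0.22 = 2.156
(2900/2100)^0.353 = 1.381^0.353 = 1.121
Ratio = 2.156 × 1.121 = 2.417
D_Ceres = 2.417 × 42.9 km = 104 km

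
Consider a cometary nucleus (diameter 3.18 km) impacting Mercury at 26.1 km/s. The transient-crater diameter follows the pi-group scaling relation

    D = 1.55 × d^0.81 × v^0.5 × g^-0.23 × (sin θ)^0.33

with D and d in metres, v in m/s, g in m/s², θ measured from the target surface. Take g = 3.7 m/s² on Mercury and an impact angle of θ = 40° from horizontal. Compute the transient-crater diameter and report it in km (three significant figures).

In SI units: d = 3180 m, v = 26100 m/s.
d^0.81 = 3180^0.81 = 687.0
v^0.5 = 26100^0.5 = 161.6
g^-0.23 = 3.7^-0.23 = 0.7401
(sin 40°)^0.33 = 0.6428^0.33 = 0.8643
D = 1.55 × 687.0 × 161.6 × 0.7401 × 0.8643 = 1.101 × 10^5 m
   = 110.1 km

D ≈ 110 km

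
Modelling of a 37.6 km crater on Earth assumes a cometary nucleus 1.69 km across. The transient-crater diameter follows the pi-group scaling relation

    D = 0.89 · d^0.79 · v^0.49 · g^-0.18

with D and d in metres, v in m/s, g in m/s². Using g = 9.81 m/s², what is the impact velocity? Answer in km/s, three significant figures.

v ≈ 39.9 km/s

Rearranging for v: v = [D / (0.89 · 1690^0.79 · 9.81^-0.18)]^(1/0.49).
D = 37600 m.
1690^0.79 = 354.8
9.81^-0.18 = 0.6630
Denominator = 0.89 × 354.8 × 0.6630 = 209.4
D / 209.4 = 37600 / 209.4 = 179.6
v = 179.6^(1/0.49) = 179.6^2.0408 = 39865 m/s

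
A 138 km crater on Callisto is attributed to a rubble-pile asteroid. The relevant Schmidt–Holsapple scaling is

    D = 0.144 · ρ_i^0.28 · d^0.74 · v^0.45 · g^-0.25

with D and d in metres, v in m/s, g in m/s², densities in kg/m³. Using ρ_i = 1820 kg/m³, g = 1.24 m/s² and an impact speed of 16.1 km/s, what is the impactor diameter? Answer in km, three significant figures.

d ≈ 21.0 km

Rearranging for d: d = [D / (0.144 · 1820^0.28 · 16100^0.45 · 1.24^-0.25)]^(1/0.74).
D = 138000 m.
1820^0.28 = 8.181
16100^0.45 = 78.18
1.24^-0.25 = 0.9476
Denominator = 0.144 × 8.181 × 78.18 × 0.9476 = 87.27
D / 87.27 = 138000 / 87.27 = 1581
d = 1581^(1/0.74) = 1581^1.3514 = 21040 m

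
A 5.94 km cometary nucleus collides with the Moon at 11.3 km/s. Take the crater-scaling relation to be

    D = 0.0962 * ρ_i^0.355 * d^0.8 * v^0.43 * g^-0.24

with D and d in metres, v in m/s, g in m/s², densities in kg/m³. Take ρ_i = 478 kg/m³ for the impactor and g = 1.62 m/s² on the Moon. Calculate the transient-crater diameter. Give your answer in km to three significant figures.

In SI units: d = 5940 m, v = 11300 m/s.
ρ_i^0.355 = 478^0.355 = 8.937
d^0.8 = 5940^0.8 = 1045
v^0.43 = 11300^0.43 = 55.31
g^-0.24 = 1.62^-0.24 = 0.8907
D = 0.0962 × 8.937 × 1045 × 55.31 × 0.8907 = 44261 m
   = 44.26 km

D ≈ 44.3 km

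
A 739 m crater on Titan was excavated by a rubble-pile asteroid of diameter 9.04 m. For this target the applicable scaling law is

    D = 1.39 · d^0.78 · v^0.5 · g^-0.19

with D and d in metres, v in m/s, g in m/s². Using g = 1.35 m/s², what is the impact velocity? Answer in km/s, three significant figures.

Rearranging for v: v = [D / (1.39 · 9.04^0.78 · 1.35^-0.19)]^(1/0.5).
9.04^0.78 = 5.569
1.35^-0.19 = 0.9446
Denominator = 1.39 × 5.569 × 0.9446 = 7.312
D / 7.312 = 739 / 7.312 = 101.1
v = 101.1^(1/0.5) = 101.1^2 = 10221 m/s

v ≈ 10.2 km/s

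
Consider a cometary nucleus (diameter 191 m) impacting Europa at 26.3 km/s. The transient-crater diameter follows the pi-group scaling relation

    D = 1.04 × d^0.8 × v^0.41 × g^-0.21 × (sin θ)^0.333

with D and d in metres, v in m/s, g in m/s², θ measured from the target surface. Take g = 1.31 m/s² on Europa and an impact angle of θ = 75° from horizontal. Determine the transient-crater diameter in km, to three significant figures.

In SI units: v = 26300 m/s.
d^0.8 = 191^0.8 = 66.81
v^0.41 = 26300^0.41 = 64.89
g^-0.21 = 1.31^-0.21 = 0.9449
(sin 75°)^0.333 = 0.9659^0.333 = 0.9885
D = 1.04 × 66.81 × 64.89 × 0.9449 × 0.9885 = 4211 m
   = 4.211 km

D ≈ 4.21 km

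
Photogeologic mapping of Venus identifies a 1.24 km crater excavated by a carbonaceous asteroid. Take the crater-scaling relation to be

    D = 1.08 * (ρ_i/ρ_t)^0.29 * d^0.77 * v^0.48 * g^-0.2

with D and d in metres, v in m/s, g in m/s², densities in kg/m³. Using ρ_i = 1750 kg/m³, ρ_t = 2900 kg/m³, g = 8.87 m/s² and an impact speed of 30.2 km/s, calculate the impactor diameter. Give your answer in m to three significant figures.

Rearranging for d: d = [D / (1.08 · (1750/2900)^0.29 · 30200^0.48 · 8.87^-0.2)]^(1/0.77).
D = 1240 m.
(1750/2900)^0.29 = 0.8637
30200^0.48 = 141.4
8.87^-0.2 = 0.6463
Denominator = 1.08 × 0.8637 × 141.4 × 0.6463 = 85.25
D / 85.25 = 1240 / 85.25 = 14.55
d = 14.55^(1/0.77) = 14.55^1.2987 = 32.38 m

d ≈ 32.4 m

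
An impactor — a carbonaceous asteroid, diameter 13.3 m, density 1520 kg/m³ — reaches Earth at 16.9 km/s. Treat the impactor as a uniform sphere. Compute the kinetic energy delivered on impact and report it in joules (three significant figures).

v = 16900 m/s.
Mass m = (π/6) ρ d³ = (π/6) × 1520 × (13.3)³ = 1.872 × 10^6 kg
E = ½ m v² = 0.5 × 1.872 × 10^6 × (16900)² = 2.673 × 10^14 J

E ≈ 2.67 × 10^14 J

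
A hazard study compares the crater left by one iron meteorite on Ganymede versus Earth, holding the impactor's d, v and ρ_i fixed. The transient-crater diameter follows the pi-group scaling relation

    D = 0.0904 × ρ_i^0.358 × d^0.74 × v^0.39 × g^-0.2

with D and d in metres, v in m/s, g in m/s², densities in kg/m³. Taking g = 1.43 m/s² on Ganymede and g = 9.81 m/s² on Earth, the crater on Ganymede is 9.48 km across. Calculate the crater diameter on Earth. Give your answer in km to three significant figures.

D ≈ 6.45 km

All impactor-dependent factors cancel in the ratio, leaving D_Earth/D_Ganymede = (g_Earth/g_Ganymede)^-0.2.
(9.81/1.43)^-0.2 = 6.860^-0.2 = 0.6804
D_Earth = 0.6804 × 9.48 km = 6.45 km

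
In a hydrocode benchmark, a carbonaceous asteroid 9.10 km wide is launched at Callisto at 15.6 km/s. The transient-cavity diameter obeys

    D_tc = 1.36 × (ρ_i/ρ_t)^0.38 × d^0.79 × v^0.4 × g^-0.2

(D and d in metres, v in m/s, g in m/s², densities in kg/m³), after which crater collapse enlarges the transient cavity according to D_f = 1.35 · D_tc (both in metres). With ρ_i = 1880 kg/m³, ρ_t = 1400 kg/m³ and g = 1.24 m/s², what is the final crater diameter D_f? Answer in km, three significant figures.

In SI: d = 9100 m, v = 15600 m/s.
(ρ_i/ρ_t)^0.38 = (1880/1400)^0.38 = 1.119
d^0.79 = 9100^0.79 = 1342
v^0.4 = 15600^0.4 = 47.56
g^-0.2 = 1.24^-0.2 = 0.9579
D_tc = 1.36 × 1.119 × 1342 × 47.56 × 0.9579 = 93040 m
D_f = 1.35 × 93040 = 1.256 × 10^5 m
     = 125.6 km

D_f ≈ 126 km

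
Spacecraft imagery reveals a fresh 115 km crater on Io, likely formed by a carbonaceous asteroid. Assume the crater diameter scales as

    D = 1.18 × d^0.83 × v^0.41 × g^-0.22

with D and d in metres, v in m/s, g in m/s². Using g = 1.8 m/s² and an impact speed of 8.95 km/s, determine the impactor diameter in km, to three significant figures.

Rearranging for d: d = [D / (1.18 · 8950^0.41 · 1.8^-0.22)]^(1/0.83).
D = 115000 m.
8950^0.41 = 41.71
1.8^-0.22 = 0.8787
Denominator = 1.18 × 41.71 × 0.8787 = 43.25
D / 43.25 = 115000 / 43.25 = 2659
d = 2659^(1/0.83) = 2659^1.2048 = 13369 m

d ≈ 13.4 km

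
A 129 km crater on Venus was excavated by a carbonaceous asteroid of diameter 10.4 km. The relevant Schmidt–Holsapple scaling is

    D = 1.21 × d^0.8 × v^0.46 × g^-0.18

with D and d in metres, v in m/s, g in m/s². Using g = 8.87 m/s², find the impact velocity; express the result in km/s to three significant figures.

v ≈ 20.6 km/s

Rearranging for v: v = [D / (1.21 · 10400^0.8 · 8.87^-0.18)]^(1/0.46).
D = 129000 m.
10400^0.8 = 1635
8.87^-0.18 = 0.6751
Denominator = 1.21 × 1635 × 0.6751 = 1336
D / 1336 = 129000 / 1336 = 96.56
v = 96.56^(1/0.46) = 96.56^2.1739 = 20642 m/s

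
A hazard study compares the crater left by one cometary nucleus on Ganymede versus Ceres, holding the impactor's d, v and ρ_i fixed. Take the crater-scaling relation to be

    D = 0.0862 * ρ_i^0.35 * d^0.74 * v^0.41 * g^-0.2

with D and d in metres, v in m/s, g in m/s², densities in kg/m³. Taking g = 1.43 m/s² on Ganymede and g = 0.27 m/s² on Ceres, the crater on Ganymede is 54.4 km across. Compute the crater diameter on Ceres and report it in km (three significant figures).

D ≈ 75.9 km

All impactor-dependent factors cancel in the ratio, leaving D_Ceres/D_Ganymede = (g_Ceres/g_Ganymede)^-0.2.
(0.27/1.43)^-0.2 = 0.1888^-0.2 = 1.396
D_Ceres = 1.396 × 54.4 km = 75.9 km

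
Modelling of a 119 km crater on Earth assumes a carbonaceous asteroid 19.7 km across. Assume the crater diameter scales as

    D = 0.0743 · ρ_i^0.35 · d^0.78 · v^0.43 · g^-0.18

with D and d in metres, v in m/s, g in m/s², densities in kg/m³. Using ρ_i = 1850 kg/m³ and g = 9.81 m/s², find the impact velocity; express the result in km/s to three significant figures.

v ≈ 24.8 km/s

Rearranging for v: v = [D / (0.0743 · 1850^0.35 · 19700^0.78 · 9.81^-0.18)]^(1/0.43).
D = 119000 m.
1850^0.35 = 13.92
19700^0.78 = 2237
9.81^-0.18 = 0.6630
Denominator = 0.0743 × 13.92 × 2237 × 0.6630 = 1534
D / 1534 = 119000 / 1534 = 77.57
v = 77.57^(1/0.43) = 77.57^2.3256 = 24813 m/s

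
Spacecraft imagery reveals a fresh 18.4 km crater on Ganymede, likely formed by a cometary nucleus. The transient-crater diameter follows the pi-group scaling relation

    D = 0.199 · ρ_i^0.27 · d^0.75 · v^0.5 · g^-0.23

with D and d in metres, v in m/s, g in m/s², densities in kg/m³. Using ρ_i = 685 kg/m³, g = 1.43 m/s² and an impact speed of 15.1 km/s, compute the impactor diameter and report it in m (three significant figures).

Rearranging for d: d = [D / (0.199 · 685^0.27 · 15100^0.5 · 1.43^-0.23)]^(1/0.75).
D = 18400 m.
685^0.27 = 5.830
15100^0.5 = 122.9
1.43^-0.23 = 0.9210
Denominator = 0.199 × 5.830 × 122.9 × 0.9210 = 131.3
D / 131.3 = 18400 / 131.3 = 140.1
d = 140.1^(1/0.75) = 140.1^1.3333 = 727.5 m

d ≈ 728 m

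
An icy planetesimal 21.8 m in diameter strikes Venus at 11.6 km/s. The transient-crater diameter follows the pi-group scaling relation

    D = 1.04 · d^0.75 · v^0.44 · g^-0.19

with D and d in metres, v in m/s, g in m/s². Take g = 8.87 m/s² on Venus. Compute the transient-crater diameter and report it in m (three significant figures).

In SI units: v = 11600 m/s.
d^0.75 = 21.8^0.75 = 10.09
v^0.44 = 11600^0.44 = 61.43
g^-0.19 = 8.87^-0.19 = 0.6605
D = 1.04 × 10.09 × 61.43 × 0.6605 = 425.8 m

D ≈ 426 m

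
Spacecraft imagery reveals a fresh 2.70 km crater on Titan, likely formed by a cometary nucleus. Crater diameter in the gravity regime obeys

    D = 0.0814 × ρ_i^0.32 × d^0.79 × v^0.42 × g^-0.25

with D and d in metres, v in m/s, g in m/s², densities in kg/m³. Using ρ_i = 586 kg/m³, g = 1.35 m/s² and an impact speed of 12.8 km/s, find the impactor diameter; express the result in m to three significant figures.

Rearranging for d: d = [D / (0.0814 · 586^0.32 · 12800^0.42 · 1.35^-0.25)]^(1/0.79).
D = 2700 m.
586^0.32 = 7.686
12800^0.42 = 53.09
1.35^-0.25 = 0.9277
Denominator = 0.0814 × 7.686 × 53.09 × 0.9277 = 30.81
D / 30.81 = 2700 / 30.81 = 87.63
d = 87.63^(1/0.79) = 87.63^1.2658 = 287.7 m

d ≈ 288 m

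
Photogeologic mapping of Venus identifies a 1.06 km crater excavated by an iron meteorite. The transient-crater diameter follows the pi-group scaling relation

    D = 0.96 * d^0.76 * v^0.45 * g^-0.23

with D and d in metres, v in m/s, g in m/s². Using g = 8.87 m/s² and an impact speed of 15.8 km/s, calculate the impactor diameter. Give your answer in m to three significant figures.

Rearranging for d: d = [D / (0.96 · 15800^0.45 · 8.87^-0.23)]^(1/0.76).
D = 1060 m.
15800^0.45 = 77.52
8.87^-0.23 = 0.6053
Denominator = 0.96 × 77.52 × 0.6053 = 45.05
D / 45.05 = 1060 / 45.05 = 23.53
d = 23.53^(1/0.76) = 23.53^1.3158 = 63.79 m

d ≈ 63.8 m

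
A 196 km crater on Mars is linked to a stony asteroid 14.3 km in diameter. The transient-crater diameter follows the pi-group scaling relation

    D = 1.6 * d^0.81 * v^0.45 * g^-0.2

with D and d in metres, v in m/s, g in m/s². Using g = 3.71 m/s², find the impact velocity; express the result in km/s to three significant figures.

Rearranging for v: v = [D / (1.6 · 14300^0.81 · 3.71^-0.2)]^(1/0.45).
D = 196000 m.
14300^0.81 = 2322
3.71^-0.2 = 0.7694
Denominator = 1.6 × 2322 × 0.7694 = 2858
D / 2858 = 196000 / 2858 = 68.58
v = 68.58^(1/0.45) = 68.58^2.2222 = 12034 m/s

v ≈ 12.0 km/s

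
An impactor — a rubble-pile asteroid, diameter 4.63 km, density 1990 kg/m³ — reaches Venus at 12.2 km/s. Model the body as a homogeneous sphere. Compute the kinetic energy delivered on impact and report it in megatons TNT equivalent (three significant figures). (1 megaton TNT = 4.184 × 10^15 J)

d = 4630 m; v = 12200 m/s.
Mass m = (π/6) ρ d³ = (π/6) × 1990 × (4630)³ = 1.034 × 10^14 kg
E = ½ m v² = 0.5 × 1.034 × 10^14 × (12200)² = 7.695 × 10^21 J
   = 7.695 × 10^21 / 4.184×10^15 = 1.839 × 10^6 Mt

E ≈ 1.84 × 10^6 Mt TNT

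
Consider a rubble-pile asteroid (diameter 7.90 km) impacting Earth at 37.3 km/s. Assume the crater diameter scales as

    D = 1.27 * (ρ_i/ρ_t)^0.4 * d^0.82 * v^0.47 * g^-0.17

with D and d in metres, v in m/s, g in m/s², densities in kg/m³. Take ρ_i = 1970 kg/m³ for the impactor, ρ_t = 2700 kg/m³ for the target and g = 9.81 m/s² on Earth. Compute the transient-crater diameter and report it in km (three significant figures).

D ≈ 168 km

In SI units: d = 7900 m, v = 37300 m/s.
(ρ_i/ρ_t)^0.4 = (1970/2700)^0.4 = 0.8815
d^0.82 = 7900^0.82 = 1571
v^0.47 = 37300^0.47 = 140.8
g^-0.17 = 9.81^-0.17 = 0.6783
D = 1.27 × 0.8815 × 1571 × 140.8 × 0.6783 = 1.680 × 10^5 m
   = 168.0 km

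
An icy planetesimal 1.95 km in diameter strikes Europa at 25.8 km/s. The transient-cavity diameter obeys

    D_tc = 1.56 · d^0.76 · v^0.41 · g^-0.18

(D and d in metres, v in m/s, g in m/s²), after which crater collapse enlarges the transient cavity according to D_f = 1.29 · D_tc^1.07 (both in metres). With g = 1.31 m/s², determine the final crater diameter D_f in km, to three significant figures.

D_f ≈ 80.4 km

In SI: d = 1950 m, v = 25800 m/s.
d^0.76 = 1950^0.76 = 316.5
v^0.41 = 25800^0.41 = 64.38
g^-0.18 = 1.31^-0.18 = 0.9526
D_tc = 1.56 × 316.5 × 64.38 × 0.9526 = 30280 m
D_f = 1.29 × (30280)^1.07 = 80432 m
     = 80.43 km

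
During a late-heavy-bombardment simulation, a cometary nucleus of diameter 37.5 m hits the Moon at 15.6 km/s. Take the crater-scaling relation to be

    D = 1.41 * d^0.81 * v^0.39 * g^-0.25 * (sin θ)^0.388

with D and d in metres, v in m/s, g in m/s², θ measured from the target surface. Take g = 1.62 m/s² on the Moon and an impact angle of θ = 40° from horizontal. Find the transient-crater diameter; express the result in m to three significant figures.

In SI units: v = 15600 m/s.
d^0.81 = 37.5^0.81 = 18.83
v^0.39 = 15600^0.39 = 43.18
g^-0.25 = 1.62^-0.25 = 0.8864
(sin 40°)^0.388 = 0.6428^0.388 = 0.8424
D = 1.41 × 18.83 × 43.18 × 0.8864 × 0.8424 = 856.1 m

D ≈ 856 m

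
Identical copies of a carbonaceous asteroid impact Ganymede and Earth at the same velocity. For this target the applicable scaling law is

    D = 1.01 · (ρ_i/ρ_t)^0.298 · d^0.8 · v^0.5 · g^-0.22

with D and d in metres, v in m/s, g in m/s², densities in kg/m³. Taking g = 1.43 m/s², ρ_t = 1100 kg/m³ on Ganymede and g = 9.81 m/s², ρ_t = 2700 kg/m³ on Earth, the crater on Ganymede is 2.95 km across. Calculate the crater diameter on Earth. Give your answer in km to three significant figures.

The impactor-only factors (d, v, ρ_i) cancel in the ratio, leaving D_Earth/D_Ganymede = (g_Earth/g_Ganymede)^-0.22 · (ρ_t,Ganymede/ρ_t,Earth)^0.298.
(9.81/1.43)^-0.22 = 6.860^-0.22 = 0.6546
(1100/2700)^0.298 = 0.4074^0.298 = 0.7652
Ratio = 0.6546 × 0.7652 = 0.5009
D_Earth = 0.5009 × 2.95 km = 1.48 km

D ≈ 1.48 km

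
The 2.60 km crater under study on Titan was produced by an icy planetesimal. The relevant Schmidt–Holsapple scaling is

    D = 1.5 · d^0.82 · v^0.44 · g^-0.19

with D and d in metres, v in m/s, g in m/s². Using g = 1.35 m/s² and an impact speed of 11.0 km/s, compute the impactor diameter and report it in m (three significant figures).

Rearranging for d: d = [D / (1.5 · 11000^0.44 · 1.35^-0.19)]^(1/0.82).
D = 2600 m.
11000^0.44 = 60.01
1.35^-0.19 = 0.9446
Denominator = 1.5 × 60.01 × 0.9446 = 85.03
D / 85.03 = 2600 / 85.03 = 30.58
d = 30.58^(1/0.82) = 30.58^1.2195 = 64.79 m

d ≈ 64.8 m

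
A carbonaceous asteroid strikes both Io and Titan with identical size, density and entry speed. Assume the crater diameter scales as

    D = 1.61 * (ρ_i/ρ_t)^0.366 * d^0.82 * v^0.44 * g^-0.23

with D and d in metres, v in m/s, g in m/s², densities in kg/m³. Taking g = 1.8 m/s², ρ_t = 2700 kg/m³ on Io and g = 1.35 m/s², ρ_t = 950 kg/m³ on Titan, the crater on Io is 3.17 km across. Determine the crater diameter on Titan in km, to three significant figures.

D ≈ 4.96 km

The impactor-only factors (d, v, ρ_i) cancel in the ratio, leaving D_Titan/D_Io = (g_Titan/g_Io)^-0.23 · (ρ_t,Io/ρ_t,Titan)^0.366.
(1.35/1.8)^-0.23 = 0.7500^-0.23 = 1.068
(2700/950)^0.366 = 2.842^0.366 = 1.466
Ratio = 1.068 × 1.466 = 1.566
D_Titan = 1.566 × 3.17 km = 4.96 km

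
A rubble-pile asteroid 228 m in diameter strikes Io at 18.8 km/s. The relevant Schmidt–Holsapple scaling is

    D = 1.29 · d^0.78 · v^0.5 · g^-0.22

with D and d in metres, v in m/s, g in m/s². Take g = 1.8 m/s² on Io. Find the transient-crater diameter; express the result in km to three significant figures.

In SI units: v = 18800 m/s.
d^0.78 = 228^0.78 = 69.05
v^0.5 = 18800^0.5 = 137.1
g^-0.22 = 1.8^-0.22 = 0.8787
D = 1.29 × 69.05 × 137.1 × 0.8787 = 10731 m
   = 10.73 km

D ≈ 10.7 km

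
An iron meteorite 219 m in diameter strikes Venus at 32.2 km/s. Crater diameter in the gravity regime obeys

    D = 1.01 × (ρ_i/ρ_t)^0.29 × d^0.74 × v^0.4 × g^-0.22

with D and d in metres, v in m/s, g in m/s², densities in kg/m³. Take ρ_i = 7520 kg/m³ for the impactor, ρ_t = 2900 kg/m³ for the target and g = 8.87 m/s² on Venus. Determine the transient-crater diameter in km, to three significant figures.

D ≈ 2.82 km

In SI units: v = 32200 m/s.
(ρ_i/ρ_t)^0.29 = (7520/2900)^0.29 = 1.318
d^0.74 = 219^0.74 = 53.94
v^0.4 = 32200^0.4 = 63.55
g^-0.22 = 8.87^-0.22 = 0.6187
D = 1.01 × 1.318 × 53.94 × 63.55 × 0.6187 = 2823 m
   = 2.823 km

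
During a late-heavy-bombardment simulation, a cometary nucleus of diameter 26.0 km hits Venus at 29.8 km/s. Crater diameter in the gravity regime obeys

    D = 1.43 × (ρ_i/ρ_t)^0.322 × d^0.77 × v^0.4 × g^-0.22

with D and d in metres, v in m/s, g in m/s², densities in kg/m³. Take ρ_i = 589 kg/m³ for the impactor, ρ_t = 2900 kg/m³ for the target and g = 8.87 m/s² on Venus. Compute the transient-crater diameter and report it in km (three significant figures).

D ≈ 81.9 km

In SI units: d = 26000 m, v = 29800 m/s.
(ρ_i/ρ_t)^0.322 = (589/2900)^0.322 = 0.5985
d^0.77 = 26000^0.77 = 2509
v^0.4 = 29800^0.4 = 61.62
g^-0.22 = 8.87^-0.22 = 0.6187
D = 1.43 × 0.5985 × 2509 × 61.62 × 0.6187 = 81866 m
   = 81.87 km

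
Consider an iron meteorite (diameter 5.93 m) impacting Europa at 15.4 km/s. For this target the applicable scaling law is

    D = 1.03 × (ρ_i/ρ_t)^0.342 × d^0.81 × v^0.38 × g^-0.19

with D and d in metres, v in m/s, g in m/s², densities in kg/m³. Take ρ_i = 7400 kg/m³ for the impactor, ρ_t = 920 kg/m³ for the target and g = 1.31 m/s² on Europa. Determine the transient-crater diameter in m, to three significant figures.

D ≈ 329 m

In SI units: v = 15400 m/s.
(ρ_i/ρ_t)^0.342 = (7400/920)^0.342 = 2.040
d^0.81 = 5.93^0.81 = 4.228
v^0.38 = 15400^0.38 = 39.02
g^-0.19 = 1.31^-0.19 = 0.9500
D = 1.03 × 2.040 × 4.228 × 39.02 × 0.9500 = 329.3 m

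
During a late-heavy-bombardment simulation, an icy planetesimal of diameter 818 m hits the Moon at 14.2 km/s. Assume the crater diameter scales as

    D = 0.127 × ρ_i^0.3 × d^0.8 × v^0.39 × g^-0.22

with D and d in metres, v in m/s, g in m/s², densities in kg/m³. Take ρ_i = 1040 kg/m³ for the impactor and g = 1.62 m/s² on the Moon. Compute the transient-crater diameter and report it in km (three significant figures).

D ≈ 8.17 km

In SI units: v = 14200 m/s.
ρ_i^0.3 = 1040^0.3 = 8.037
d^0.8 = 818^0.8 = 213.9
v^0.39 = 14200^0.39 = 41.63
g^-0.22 = 1.62^-0.22 = 0.8993
D = 0.127 × 8.037 × 213.9 × 41.63 × 0.8993 = 8174 m
   = 8.174 km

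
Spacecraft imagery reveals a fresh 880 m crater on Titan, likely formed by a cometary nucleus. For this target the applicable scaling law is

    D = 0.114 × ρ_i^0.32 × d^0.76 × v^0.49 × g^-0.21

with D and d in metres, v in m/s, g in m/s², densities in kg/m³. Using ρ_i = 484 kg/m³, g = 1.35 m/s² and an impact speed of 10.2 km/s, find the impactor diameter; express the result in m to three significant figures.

Rearranging for d: d = [D / (0.114 · 484^0.32 · 10200^0.49 · 1.35^-0.21)]^(1/0.76).
484^0.32 = 7.230
10200^0.49 = 92.09
1.35^-0.21 = 0.9389
Denominator = 0.114 × 7.230 × 92.09 × 0.9389 = 71.26
D / 71.26 = 880 / 71.26 = 12.35
d = 12.35^(1/0.76) = 12.35^1.3158 = 27.32 m

d ≈ 27.3 m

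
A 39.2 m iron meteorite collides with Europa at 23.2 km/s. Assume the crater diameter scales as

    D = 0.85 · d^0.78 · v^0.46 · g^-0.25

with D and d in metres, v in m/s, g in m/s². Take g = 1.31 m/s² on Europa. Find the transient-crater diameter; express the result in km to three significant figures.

D ≈ 1.42 km

In SI units: v = 23200 m/s.
d^0.78 = 39.2^0.78 = 17.49
v^0.46 = 23200^0.46 = 101.9
g^-0.25 = 1.31^-0.25 = 0.9347
D = 0.85 × 17.49 × 101.9 × 0.9347 = 1416 m
   = 1.416 km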